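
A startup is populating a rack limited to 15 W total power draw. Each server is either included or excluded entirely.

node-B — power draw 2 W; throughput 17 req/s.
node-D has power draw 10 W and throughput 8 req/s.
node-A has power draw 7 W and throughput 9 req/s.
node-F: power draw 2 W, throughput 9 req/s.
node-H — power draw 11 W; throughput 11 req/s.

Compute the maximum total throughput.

This is an integer program with binary decision variables.
node-B + node-F + node-H: power draw 2 + 2 + 11 = 15 ≤ 15, throughput 17 + 9 + 11 = 37.
node-B + node-A + node-F: power draw 2 + 7 + 2 = 11 ≤ 15, throughput 17 + 9 + 9 = 35.
Best is node-B, node-F, and node-H with total throughput 37.

37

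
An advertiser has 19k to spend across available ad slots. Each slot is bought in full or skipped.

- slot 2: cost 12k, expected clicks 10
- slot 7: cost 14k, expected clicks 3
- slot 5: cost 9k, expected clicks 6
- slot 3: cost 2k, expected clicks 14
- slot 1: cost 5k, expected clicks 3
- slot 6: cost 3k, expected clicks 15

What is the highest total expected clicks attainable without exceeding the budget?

slot 5 + slot 3 + slot 1 + slot 6: cost 9 + 2 + 5 + 3 = 19 ≤ 19, expected clicks 6 + 14 + 3 + 15 = 38.
slot 2 + slot 3 + slot 6: cost 12 + 2 + 3 = 17 ≤ 19, expected clicks 10 + 14 + 15 = 39.
slot 5 + slot 3 + slot 6: cost 9 + 2 + 3 = 14 ≤ 19, expected clicks 6 + 14 + 15 = 35.
Best is slot 2, slot 3, and slot 6 with total expected clicks 39.

39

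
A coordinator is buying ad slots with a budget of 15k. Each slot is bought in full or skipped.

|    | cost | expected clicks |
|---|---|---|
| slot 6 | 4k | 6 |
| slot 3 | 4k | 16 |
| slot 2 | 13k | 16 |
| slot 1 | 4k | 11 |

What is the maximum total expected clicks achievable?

Allowing fractional choices, the relaxed optimum would be about 36.7, but ad slots are indivisible.
slot 6 + slot 3: cost 4 + 4 = 8 ≤ 15, expected clicks 6 + 16 = 22.
slot 3 + slot 1: cost 4 + 4 = 8 ≤ 15, expected clicks 16 + 11 = 27.
slot 6 + slot 3 + slot 1: cost 4 + 4 + 4 = 12 ≤ 15, expected clicks 6 + 16 + 11 = 33.
Best is slot 6, slot 3, and slot 1 with total expected clicks 33.

33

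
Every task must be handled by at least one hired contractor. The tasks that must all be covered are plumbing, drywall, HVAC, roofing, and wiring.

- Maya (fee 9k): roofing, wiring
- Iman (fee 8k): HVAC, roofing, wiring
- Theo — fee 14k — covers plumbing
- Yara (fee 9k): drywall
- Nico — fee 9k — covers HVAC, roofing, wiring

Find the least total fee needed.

31

This is a weighted set-cover instance.
Choose Iman, Theo, and Yara: together they cover plumbing, drywall, HVAC, roofing, wiring — every task.
Total fee: 8 + 14 + 9 = 31.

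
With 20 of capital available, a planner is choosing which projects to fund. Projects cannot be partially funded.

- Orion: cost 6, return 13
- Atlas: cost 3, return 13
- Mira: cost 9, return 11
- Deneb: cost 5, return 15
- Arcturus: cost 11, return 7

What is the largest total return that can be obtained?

This is a 0-1 knapsack instance.
Orion + Atlas + Deneb: cost 6 + 3 + 5 = 14 ≤ 20, return 13 + 13 + 15 = 41.
Atlas + Mira + Deneb: cost 3 + 9 + 5 = 17 ≤ 20, return 13 + 11 + 15 = 39.
Orion + Mira + Deneb: cost 6 + 9 + 5 = 20 ≤ 20, return 13 + 11 + 15 = 39.
Best is Orion, Atlas, and Deneb with total return 41.

41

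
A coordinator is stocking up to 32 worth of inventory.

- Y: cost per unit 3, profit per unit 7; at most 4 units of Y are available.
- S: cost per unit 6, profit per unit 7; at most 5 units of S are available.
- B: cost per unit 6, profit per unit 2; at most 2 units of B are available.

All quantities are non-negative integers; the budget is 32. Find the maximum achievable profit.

49

Y has the best ratio (7/3); taking only Y gives at most 4×7 = 28 (stopped by the supply cap of 4).
Mixing does better — 4×Y and 3×S: cost 30 ≤ 32, profit 4·7 + 3·7 = 49.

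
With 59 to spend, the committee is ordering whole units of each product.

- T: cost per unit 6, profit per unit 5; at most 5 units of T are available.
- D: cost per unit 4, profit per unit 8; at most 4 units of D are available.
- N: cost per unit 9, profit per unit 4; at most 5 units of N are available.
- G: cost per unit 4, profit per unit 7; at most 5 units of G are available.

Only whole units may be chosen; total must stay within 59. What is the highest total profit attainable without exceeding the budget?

D has the best ratio (8/4); taking only D gives at most 4×8 = 32 (stopped by the supply cap of 4).
Mixing does better — 3×T, 4×D, and 5×G: cost 54 ≤ 59, profit 3·5 + 4·8 + 5·7 = 82.

82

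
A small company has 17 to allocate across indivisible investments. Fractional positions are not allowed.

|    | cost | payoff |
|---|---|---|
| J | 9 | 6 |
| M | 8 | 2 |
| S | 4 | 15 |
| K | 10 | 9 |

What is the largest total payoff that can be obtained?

24

Take S and K: cost 4 + 10 = 14 ≤ 17, payoff 15 + 9 = 24.
No other feasible combination does better.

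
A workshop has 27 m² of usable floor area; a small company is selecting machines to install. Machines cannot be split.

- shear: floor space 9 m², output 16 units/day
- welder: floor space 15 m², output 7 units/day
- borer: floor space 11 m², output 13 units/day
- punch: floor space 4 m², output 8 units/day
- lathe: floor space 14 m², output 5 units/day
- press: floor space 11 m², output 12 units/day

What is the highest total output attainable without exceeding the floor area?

37

This is a 0-1 knapsack instance.
Allowing fractional choices, the relaxed optimum would be about 40.3, but machines are indivisible.
borer + punch + press: floor space 11 + 4 + 11 = 26 ≤ 27, output 13 + 8 + 12 = 33.
shear + borer + punch: floor space 9 + 11 + 4 = 24 ≤ 27, output 16 + 13 + 8 = 37.
shear + punch + press: floor space 9 + 4 + 11 = 24 ≤ 27, output 16 + 8 + 12 = 36.
Best is shear, borer, and punch with total output 37.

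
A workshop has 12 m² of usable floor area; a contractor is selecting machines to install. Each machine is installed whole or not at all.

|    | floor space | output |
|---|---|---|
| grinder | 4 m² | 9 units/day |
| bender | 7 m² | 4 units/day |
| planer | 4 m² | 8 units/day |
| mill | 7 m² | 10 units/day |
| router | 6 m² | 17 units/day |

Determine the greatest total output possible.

grinder + router: floor space 4 + 6 = 10 ≤ 12, output 9 + 17 = 26.
planer + router: floor space 4 + 6 = 10 ≤ 12, output 8 + 17 = 25.
grinder + mill: floor space 4 + 7 = 11 ≤ 12, output 9 + 10 = 19.
Best is grinder and router with total output 26.

26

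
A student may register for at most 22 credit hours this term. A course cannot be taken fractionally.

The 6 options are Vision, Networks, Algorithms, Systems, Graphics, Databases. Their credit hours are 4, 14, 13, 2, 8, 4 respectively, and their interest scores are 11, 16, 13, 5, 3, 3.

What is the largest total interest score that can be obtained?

Allowing fractional choices, the relaxed optimum would be about 34.0, but courses are indivisible.
Vision + Networks + Databases: credit hours 4 + 14 + 4 = 22 ≤ 22, interest score 11 + 16 + 3 = 30.
Vision + Networks + Systems: credit hours 4 + 14 + 2 = 20 ≤ 22, interest score 11 + 16 + 5 = 32.
Vision + Algorithms + Systems: credit hours 4 + 13 + 2 = 19 ≤ 22, interest score 11 + 13 + 5 = 29.
Best is Vision, Networks, and Systems with total interest score 32.

32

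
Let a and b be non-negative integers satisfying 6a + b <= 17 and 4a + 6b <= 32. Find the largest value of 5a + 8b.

42

(a,b)=(2,4): 6·2+1·4=16≤17, 4·2+6·4=32≤32, objective 42.
(a,b)=(0,5): 6·0+1·5=5≤17, 4·0+6·5=30≤32, objective 40.
(a,b)=(1,4): 6·1+1·4=10≤17, 4·1+6·4=28≤32, objective 37.
(a,b)=(2,3): 6·2+1·3=15≤17, 4·2+6·3=26≤32, objective 34.
The best lattice point is (2,4), giving 42.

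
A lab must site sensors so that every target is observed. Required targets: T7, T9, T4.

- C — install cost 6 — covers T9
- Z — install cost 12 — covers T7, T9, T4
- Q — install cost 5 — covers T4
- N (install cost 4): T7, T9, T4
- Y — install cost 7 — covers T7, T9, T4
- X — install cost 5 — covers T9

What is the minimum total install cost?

4

N alone covers T7, T9, T4 — every target.
Total install cost: 4.
No cover costs less than 4.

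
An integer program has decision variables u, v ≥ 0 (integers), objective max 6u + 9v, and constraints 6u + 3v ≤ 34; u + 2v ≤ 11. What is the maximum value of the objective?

Relaxing integrality, the LP optimum is 55.33 at (u,v) = (3.89, 3.56), which is not an integer point.
(u,v)=(3,4): 6·3+3·4=30≤34, 1·3+2·4=11≤11, objective 54.
(u,v)=(4,3): 6·4+3·3=33≤34, 1·4+2·3=10≤11, objective 51.
(u,v)=(2,4): 6·2+3·4=24≤34, 1·2+2·4=10≤11, objective 48.
The best lattice point is (3,4), giving 54.

54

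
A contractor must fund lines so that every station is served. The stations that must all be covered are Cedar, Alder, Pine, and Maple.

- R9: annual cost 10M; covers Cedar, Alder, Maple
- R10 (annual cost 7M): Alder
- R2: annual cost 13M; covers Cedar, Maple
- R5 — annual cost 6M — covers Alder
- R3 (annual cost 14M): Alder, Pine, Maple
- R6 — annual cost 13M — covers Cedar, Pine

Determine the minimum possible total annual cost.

23

Choose R9 and R6: together they cover Cedar, Alder, Pine, Maple — every station.
Total annual cost: 10 + 13 = 23.
No cover costs less than 23.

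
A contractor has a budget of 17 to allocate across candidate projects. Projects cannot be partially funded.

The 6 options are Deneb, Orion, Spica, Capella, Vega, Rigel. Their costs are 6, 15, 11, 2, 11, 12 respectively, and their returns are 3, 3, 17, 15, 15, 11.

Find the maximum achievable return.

Allowing fractional choices, the relaxed optimum would be about 37.5, but projects are indivisible.
Spica + Capella: cost 11 + 2 = 13 ≤ 17, return 17 + 15 = 32.
Capella + Vega: cost 2 + 11 = 13 ≤ 17, return 15 + 15 = 30.
Best is Spica and Capella with total return 32.

32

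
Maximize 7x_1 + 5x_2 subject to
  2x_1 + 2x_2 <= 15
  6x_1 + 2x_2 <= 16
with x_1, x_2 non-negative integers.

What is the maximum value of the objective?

35

The continuous relaxation peaks at (0.25, 7.25) with value 38.00; rounding to a feasible lattice point costs some objective.
(x_1,x_2)=(0,7): 2·0+2·7=14≤15, 6·0+2·7=14≤16, objective 35.
(x_1,x_2)=(0,6): 2·0+2·6=12≤15, 6·0+2·6=12≤16, objective 30.
Maximum is 35 at (x_1,x_2)=(0,7).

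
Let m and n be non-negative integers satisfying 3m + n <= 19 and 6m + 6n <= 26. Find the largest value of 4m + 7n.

28

(m,n)=(0,4): 3·0+1·4=4≤19, 6·0+6·4=24≤26, objective 28.
(m,n)=(1,3): 3·1+1·3=6≤19, 6·1+6·3=24≤26, objective 25.
No feasible integer point exceeds 28.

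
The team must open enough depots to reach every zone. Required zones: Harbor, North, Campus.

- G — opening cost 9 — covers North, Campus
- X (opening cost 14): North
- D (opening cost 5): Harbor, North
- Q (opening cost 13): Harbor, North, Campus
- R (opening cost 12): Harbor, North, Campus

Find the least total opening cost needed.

The greedy cost-per-new-zone heuristic would pick D and G for 14, but a cheaper cover exists.
R alone covers Harbor, North, Campus — every zone.
Total opening cost: 12.
No cover costs less than 12.

12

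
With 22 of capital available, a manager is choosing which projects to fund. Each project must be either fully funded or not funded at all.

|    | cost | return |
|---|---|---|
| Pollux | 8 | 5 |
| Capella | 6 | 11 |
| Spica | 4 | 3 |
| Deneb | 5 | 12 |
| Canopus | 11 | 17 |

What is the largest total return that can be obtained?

40

Capella + Deneb + Canopus: cost 6 + 5 + 11 = 22 ≤ 22, return 11 + 12 + 17 = 40.
Capella + Spica + Canopus: cost 6 + 4 + 11 = 21 ≤ 22, return 11 + 3 + 17 = 31.
Spica + Deneb + Canopus: cost 4 + 5 + 11 = 20 ≤ 22, return 3 + 12 + 17 = 32.
Best is Capella, Deneb, and Canopus with total return 40.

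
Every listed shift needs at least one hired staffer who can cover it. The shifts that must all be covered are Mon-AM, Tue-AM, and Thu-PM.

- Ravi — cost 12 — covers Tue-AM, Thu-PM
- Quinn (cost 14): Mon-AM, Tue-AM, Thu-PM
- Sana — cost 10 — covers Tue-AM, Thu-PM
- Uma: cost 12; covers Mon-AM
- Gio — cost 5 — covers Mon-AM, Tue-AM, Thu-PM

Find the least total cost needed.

5

This is an integer covering problem.
Gio alone covers Mon-AM, Tue-AM, Thu-PM — every shift.
Total cost: 5.
No cover costs less than 5.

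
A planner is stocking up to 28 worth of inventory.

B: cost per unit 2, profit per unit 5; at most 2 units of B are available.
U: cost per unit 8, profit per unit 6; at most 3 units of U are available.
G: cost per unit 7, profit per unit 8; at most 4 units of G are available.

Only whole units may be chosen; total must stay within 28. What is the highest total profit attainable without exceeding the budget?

This is a bounded integer knapsack.
Take 2×B and 3×G: cost 25 ≤ 28, profit 2·5 + 3·8 = 34.
B has the best ratio (5/2) and is taken to its limit of 2; remaining capacity is filled optimally with the others.

34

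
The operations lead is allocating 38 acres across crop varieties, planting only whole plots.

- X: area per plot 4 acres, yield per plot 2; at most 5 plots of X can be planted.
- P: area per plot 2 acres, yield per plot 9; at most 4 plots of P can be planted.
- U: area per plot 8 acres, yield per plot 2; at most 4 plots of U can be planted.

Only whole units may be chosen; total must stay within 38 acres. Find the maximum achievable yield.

48

Take 5×X, 4×P, and 1×U: area 36 ≤ 38, yield 5·2 + 4·9 + 1·2 = 48.
P has the best ratio (9/2) and is taken to its limit of 4; remaining capacity is filled optimally with the others.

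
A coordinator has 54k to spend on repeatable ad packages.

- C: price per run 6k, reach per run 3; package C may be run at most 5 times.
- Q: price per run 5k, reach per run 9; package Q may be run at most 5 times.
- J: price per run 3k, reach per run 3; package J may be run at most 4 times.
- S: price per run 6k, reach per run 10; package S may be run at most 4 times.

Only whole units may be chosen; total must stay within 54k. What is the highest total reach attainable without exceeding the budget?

5×Q, 1×J, and 4×S: price 52 ≤ 54, reach 5·9 + 1·3 + 4·10 = 88.
4×Q, 3×J, and 4×S: price 53 ≤ 54, reach 4·9 + 3·3 + 4·10 = 85.
Best is 88.

88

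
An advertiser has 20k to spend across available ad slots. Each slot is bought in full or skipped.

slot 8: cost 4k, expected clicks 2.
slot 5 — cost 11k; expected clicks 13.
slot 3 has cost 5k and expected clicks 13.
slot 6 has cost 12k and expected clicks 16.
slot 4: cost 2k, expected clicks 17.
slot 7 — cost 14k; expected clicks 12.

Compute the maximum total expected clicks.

46

Allowing fractional choices, the relaxed optimum would be about 47.2, but ad slots are indivisible.
slot 8 + slot 6 + slot 4: cost 4 + 12 + 2 = 18 ≤ 20, expected clicks 2 + 16 + 17 = 35.
slot 5 + slot 3 + slot 4: cost 11 + 5 + 2 = 18 ≤ 20, expected clicks 13 + 13 + 17 = 43.
slot 3 + slot 6 + slot 4: cost 5 + 12 + 2 = 19 ≤ 20, expected clicks 13 + 16 + 17 = 46.
Best is slot 3, slot 6, and slot 4 with total expected clicks 46.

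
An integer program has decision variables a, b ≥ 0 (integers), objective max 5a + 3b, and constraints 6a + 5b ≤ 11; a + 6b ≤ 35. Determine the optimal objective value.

8

The continuous relaxation peaks at (1.83, 0) with value 9.17; rounding to a feasible lattice point costs some objective.
(a,b)=(1,1) is feasible, giving 8.
(a,b)=(0,2) is feasible, giving 6.
(a,b)=(1,0) is feasible, giving 5.
Maximum is 8 at (a,b)=(1,1).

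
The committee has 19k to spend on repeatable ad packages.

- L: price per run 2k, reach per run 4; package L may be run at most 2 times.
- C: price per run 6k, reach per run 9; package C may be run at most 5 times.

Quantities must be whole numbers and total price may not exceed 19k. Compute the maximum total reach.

This is a bounded integer knapsack.
3×C: price 18 ≤ 19, reach 3·9 = 27.
2×L and 2×C: price 16 ≤ 19, reach 2·4 + 2·9 = 26.
Best is 27.

27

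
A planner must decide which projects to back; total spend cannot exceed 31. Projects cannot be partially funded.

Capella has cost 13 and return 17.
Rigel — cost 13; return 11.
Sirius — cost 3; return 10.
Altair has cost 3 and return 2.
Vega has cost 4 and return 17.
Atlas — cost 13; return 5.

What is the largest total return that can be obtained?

Capella + Sirius + Vega: cost 13 + 3 + 4 = 20 ≤ 31, return 17 + 10 + 17 = 44.
Capella + Rigel + Vega: cost 13 + 13 + 4 = 30 ≤ 31, return 17 + 11 + 17 = 45.
Capella + Sirius + Altair + Vega: cost 13 + 3 + 3 + 4 = 23 ≤ 31, return 17 + 10 + 2 + 17 = 46.
Best is Capella, Sirius, Altair, and Vega with total return 46.

46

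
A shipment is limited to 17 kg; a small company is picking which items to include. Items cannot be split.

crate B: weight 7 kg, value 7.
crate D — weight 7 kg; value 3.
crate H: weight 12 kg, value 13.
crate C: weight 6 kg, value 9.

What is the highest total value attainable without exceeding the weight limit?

16

crate B + crate C: weight 7 + 6 = 13 ≤ 17, value 7 + 9 = 16.
crate H: weight 12 ≤ 17, value 13.
crate D + crate C: weight 7 + 6 = 13 ≤ 17, value 3 + 9 = 12.
Best is crate B and crate C with total value 16.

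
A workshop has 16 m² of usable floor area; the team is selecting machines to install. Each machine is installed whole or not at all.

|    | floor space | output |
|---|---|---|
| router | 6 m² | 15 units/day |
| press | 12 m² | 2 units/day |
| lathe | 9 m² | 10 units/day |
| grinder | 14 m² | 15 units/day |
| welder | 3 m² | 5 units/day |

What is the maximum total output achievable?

25

Allowing fractional choices, the relaxed optimum would be about 27.8, but machines are indivisible.
router + lathe: floor space 6 + 9 = 15 ≤ 16, output 15 + 10 = 25.
router + welder: floor space 6 + 3 = 9 ≤ 16, output 15 + 5 = 20.
router: floor space 6 ≤ 16, output 15.
Best is router and lathe with total output 25.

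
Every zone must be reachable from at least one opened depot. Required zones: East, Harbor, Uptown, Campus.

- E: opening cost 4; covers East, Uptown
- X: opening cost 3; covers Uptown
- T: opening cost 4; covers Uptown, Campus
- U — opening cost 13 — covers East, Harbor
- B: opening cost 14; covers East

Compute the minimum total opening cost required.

This is a weighted set-cover instance.
The greedy cost-per-new-zone heuristic would pick E, T, and U for 21, but a cheaper cover exists.
Choose T and U: together they cover East, Harbor, Uptown, Campus — every zone.
Total opening cost: 4 + 13 = 17.
No cover costs less than 17.

17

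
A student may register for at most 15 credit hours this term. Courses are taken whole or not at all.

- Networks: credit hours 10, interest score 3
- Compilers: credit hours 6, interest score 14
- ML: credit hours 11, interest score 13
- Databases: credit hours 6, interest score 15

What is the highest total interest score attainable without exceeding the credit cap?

Allowing fractional choices, the relaxed optimum would be about 32.5, but courses are indivisible.
Compilers + Databases: credit hours 6 + 6 = 12 ≤ 15, interest score 14 + 15 = 29.
Databases: credit hours 6 ≤ 15, interest score 15.
Best is Compilers and Databases with total interest score 29.

29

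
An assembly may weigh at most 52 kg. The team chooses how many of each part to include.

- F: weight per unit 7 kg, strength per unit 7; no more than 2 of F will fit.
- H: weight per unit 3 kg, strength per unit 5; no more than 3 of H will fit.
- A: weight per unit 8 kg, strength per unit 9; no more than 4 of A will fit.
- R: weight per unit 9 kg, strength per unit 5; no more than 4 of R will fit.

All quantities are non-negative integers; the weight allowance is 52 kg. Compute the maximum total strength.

H has the best ratio (5/3); taking only H gives at most 3×5 = 15 (stopped by the supply cap of 3).
Mixing does better — 2×F, 2×H, and 4×A: weight 52 ≤ 52, strength 2·7 + 2·5 + 4·9 = 60.

60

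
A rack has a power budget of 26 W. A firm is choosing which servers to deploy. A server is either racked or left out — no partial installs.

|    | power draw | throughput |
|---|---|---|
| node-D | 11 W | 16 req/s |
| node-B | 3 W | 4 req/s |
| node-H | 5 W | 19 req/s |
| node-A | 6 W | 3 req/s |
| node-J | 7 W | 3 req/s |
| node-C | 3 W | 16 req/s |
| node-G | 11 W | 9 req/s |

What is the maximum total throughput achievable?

Allowing fractional choices, the relaxed optimum would be about 58.3, but servers are indivisible.
node-D + node-H + node-A + node-C: power draw 11 + 5 + 6 + 3 = 25 ≤ 26, throughput 16 + 19 + 3 + 16 = 54.
node-D + node-B + node-H + node-C: power draw 11 + 3 + 5 + 3 = 22 ≤ 26, throughput 16 + 4 + 19 + 16 = 55.
Best is node-D, node-B, node-H, and node-C with total throughput 55.

55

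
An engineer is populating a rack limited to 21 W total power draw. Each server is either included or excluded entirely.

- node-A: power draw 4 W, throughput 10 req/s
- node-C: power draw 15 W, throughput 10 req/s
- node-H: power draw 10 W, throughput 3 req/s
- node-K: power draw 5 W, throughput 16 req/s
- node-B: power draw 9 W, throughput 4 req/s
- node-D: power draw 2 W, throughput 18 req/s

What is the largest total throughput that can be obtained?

48

node-A + node-K + node-B + node-D: power draw 4 + 5 + 9 + 2 = 20 ≤ 21, throughput 10 + 16 + 4 + 18 = 48.
node-A + node-H + node-K + node-D: power draw 4 + 10 + 5 + 2 = 21 ≤ 21, throughput 10 + 3 + 16 + 18 = 47.
Best is node-A, node-K, node-B, and node-D with total throughput 48.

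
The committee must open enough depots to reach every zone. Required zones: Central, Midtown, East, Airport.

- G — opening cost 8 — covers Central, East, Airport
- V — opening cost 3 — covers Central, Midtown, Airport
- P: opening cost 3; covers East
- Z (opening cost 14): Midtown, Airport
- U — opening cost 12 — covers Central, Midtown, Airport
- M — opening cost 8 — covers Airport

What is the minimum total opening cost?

Choose V and P: together they cover Central, Midtown, East, Airport — every zone.
Total opening cost: 3 + 3 = 6.

6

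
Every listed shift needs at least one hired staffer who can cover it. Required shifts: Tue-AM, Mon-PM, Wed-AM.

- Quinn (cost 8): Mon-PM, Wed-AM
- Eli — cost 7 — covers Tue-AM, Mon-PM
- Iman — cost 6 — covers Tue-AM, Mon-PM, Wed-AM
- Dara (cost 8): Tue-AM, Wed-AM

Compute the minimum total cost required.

6

Iman alone covers Tue-AM, Mon-PM, Wed-AM — every shift.
Total cost: 6.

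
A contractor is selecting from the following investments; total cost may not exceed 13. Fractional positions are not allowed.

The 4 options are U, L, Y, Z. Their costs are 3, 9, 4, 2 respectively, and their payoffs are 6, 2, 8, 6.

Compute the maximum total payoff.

20

Y + Z: cost 4 + 2 = 6 ≤ 13, payoff 8 + 6 = 14.
U + Y + Z: cost 3 + 4 + 2 = 9 ≤ 13, payoff 6 + 8 + 6 = 20.
Best is U, Y, and Z with total payoff 20.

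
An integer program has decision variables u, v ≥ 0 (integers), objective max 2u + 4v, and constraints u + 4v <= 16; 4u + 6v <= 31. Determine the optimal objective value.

Relaxing integrality, the LP optimum is 18.80 at (u,v) = (2.8, 3.3), which is not an integer point.
(u,v)=(3,3): 1·3+4·3=15≤16, 4·3+6·3=30≤31, objective 18.
(u,v)=(4,2): 1·4+4·2=12≤16, 4·4+6·2=28≤31, objective 16.
No feasible integer point exceeds 18.

18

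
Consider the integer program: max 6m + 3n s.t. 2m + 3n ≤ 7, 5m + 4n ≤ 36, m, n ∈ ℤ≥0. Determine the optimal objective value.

(m,n)=(3,0): 2·3+3·0=6≤7, 5·3+4·0=15≤36, objective 18.
(m,n)=(2,1): 2·2+3·1=7≤7, 5·2+4·1=14≤36, objective 15.
(m,n)=(2,0): 2·2+3·0=4≤7, 5·2+4·0=10≤36, objective 12.
No feasible integer point exceeds 18.

18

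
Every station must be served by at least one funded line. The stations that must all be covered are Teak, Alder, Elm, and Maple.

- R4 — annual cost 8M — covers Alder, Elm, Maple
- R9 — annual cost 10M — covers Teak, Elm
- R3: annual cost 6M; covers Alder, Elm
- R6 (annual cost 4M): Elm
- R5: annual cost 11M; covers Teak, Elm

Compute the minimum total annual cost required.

18

Choose R4 and R9: together they cover Teak, Alder, Elm, Maple — every station.
Total annual cost: 8 + 10 = 18.
No cover costs less than 18.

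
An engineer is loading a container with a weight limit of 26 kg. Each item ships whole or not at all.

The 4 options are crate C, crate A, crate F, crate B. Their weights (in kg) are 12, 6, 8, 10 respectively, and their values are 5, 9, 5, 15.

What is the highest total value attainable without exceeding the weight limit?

Take crate A, crate F, and crate B: weight 6 + 8 + 10 = 24 ≤ 26, value 9 + 5 + 15 = 29.
No other feasible combination does better.

29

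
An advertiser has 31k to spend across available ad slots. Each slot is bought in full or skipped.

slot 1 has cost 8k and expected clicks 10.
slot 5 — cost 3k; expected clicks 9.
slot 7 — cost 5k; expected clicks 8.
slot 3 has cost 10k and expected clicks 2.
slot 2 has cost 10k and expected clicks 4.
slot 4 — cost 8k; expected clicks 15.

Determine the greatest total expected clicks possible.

42

slot 1 + slot 5 + slot 7 + slot 4: cost 8 + 3 + 5 + 8 = 24 ≤ 31, expected clicks 10 + 9 + 8 + 15 = 42.
slot 1 + slot 5 + slot 2 + slot 4: cost 8 + 3 + 10 + 8 = 29 ≤ 31, expected clicks 10 + 9 + 4 + 15 = 38.
slot 1 + slot 7 + slot 2 + slot 4: cost 8 + 5 + 10 + 8 = 31 ≤ 31, expected clicks 10 + 8 + 4 + 15 = 37.
Best is slot 1, slot 5, slot 7, and slot 4 with total expected clicks 42.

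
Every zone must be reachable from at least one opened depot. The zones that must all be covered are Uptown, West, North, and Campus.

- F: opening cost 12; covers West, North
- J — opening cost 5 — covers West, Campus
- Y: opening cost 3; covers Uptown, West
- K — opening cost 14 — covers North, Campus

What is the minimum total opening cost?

17

This is a weighted set-cover instance.
The greedy cost-per-new-zone heuristic would pick Y, J, and F for 20, but a cheaper cover exists.
Choose Y and K: together they cover Uptown, West, North, Campus — every zone.
Total opening cost: 3 + 14 = 17.
No cover costs less than 17.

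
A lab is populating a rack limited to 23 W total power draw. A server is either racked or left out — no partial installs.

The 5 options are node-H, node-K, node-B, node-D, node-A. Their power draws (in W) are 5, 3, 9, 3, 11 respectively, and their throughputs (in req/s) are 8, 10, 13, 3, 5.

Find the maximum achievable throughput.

node-H + node-K + node-B + node-D: power draw 5 + 3 + 9 + 3 = 20 ≤ 23, throughput 8 + 10 + 13 + 3 = 34.
node-K + node-B + node-A: power draw 3 + 9 + 11 = 23 ≤ 23, throughput 10 + 13 + 5 = 28.
node-H + node-K + node-B: power draw 5 + 3 + 9 = 17 ≤ 23, throughput 8 + 10 + 13 = 31.
Best is node-H, node-K, node-B, and node-D with total throughput 34.

34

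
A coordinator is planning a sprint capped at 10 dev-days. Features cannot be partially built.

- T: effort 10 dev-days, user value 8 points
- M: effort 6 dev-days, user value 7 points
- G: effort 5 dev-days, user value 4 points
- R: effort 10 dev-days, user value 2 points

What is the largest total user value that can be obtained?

Take T: effort 10 ≤ 10, user value 8.
No other feasible combination does better.

8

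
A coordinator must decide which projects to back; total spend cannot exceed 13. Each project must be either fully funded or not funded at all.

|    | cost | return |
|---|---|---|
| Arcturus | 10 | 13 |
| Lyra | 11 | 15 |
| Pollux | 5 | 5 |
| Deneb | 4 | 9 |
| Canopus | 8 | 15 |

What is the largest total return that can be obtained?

Treat it as a binary knapsack problem.
Canopus: cost 8 ≤ 13, return 15.
Pollux + Canopus: cost 5 + 8 = 13 ≤ 13, return 5 + 15 = 20.
Deneb + Canopus: cost 4 + 8 = 12 ≤ 13, return 9 + 15 = 24.
Best is Deneb and Canopus with total return 24.

24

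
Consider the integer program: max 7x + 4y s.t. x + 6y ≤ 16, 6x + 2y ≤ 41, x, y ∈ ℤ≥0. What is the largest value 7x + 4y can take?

46

Relaxing integrality, the LP optimum is 50.53 at (x,y) = (6.29, 1.62), which is not an integer point.
(x,y)=(6,1): 1·6+6·1=12≤16, 6·6+2·1=38≤41, objective 46.
(x,y)=(6,0): 1·6+6·0=6≤16, 6·6+2·0=36≤41, objective 42.
(x,y)=(5,1): 1·5+6·1=11≤16, 6·5+2·1=32≤41, objective 39.
Maximum is 46 at (x,y)=(6,1).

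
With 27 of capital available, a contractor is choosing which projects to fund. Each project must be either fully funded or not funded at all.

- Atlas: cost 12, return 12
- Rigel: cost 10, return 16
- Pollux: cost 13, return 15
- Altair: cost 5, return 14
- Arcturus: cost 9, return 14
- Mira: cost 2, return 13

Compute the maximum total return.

Allowing fractional choices, the relaxed optimum would be about 58.2, but projects are indivisible.
Rigel + Altair + Arcturus: cost 10 + 5 + 9 = 24 ≤ 27, return 16 + 14 + 14 = 44.
Rigel + Altair + Arcturus + Mira: cost 10 + 5 + 9 + 2 = 26 ≤ 27, return 16 + 14 + 14 + 13 = 57.
Best is Rigel, Altair, Arcturus, and Mira with total return 57.

57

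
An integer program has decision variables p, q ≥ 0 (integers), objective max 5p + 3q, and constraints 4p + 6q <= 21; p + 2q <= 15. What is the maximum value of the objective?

The continuous relaxation peaks at (5.25, 0) with value 26.25; rounding to a feasible lattice point costs some objective.
(p,q)=(5,0): 4·5+6·0=20≤21, 1·5+2·0=5≤15, objective 25.
(p,q)=(4,0): 4·4+6·0=16≤21, 1·4+2·0=4≤15, objective 20.
Maximum is 25 at (p,q)=(5,0).

25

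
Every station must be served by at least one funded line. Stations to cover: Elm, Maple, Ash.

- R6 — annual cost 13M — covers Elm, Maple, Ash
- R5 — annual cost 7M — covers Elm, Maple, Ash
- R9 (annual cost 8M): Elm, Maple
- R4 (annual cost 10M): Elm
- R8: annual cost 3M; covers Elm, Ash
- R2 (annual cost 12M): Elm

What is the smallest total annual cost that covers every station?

This is an integer covering problem.
The greedy cost-per-new-station heuristic would pick R8 and R5 for 10, but a cheaper cover exists.
R5 alone covers Elm, Maple, Ash — every station.
Total annual cost: 7.
No cover costs less than 7.

7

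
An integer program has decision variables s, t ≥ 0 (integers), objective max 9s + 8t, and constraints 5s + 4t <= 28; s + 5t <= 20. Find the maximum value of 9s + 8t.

52

The continuous relaxation peaks at (2.86, 3.43) with value 53.14; rounding to a feasible lattice point costs some objective.
(s,t)=(4,2) is feasible, giving 52.
(s,t)=(3,3) is feasible, giving 51.
(s,t)=(4,1) is feasible, giving 44.
(s,t)=(3,2) is feasible, giving 43.
Maximum is 52 at (s,t)=(4,2).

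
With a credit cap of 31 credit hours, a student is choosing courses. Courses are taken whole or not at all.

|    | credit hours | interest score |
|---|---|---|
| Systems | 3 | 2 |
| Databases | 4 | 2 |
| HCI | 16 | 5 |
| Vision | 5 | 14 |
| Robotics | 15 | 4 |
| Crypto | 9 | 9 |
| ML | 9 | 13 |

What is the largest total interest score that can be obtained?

Systems + Vision + Crypto + ML: credit hours 3 + 5 + 9 + 9 = 26 ≤ 31, interest score 2 + 14 + 9 + 13 = 38.
Systems + Databases + Vision + Crypto + ML: credit hours 3 + 4 + 5 + 9 + 9 = 30 ≤ 31, interest score 2 + 2 + 14 + 9 + 13 = 40.
Databases + Vision + Crypto + ML: credit hours 4 + 5 + 9 + 9 = 27 ≤ 31, interest score 2 + 14 + 9 + 13 = 38.
Best is Systems, Databases, Vision, Crypto, and ML with total interest score 40.

40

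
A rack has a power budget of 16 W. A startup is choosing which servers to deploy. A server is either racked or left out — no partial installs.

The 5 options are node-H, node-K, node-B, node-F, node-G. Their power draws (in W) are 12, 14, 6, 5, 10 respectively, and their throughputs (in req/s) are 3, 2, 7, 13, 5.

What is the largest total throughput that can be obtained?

node-F + node-G: power draw 5 + 10 = 15 ≤ 16, throughput 13 + 5 = 18.
node-F: power draw 5 ≤ 16, throughput 13.
node-B + node-F: power draw 6 + 5 = 11 ≤ 16, throughput 7 + 13 = 20.
Best is node-B and node-F with total throughput 20.

20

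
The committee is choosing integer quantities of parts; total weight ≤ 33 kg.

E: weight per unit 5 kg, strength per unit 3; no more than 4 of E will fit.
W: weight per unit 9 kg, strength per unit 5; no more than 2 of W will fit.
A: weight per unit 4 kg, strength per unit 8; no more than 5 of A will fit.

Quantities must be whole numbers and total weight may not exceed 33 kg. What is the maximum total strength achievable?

46

Take 2×E and 5×A: weight 30 ≤ 33, strength 2·3 + 5·8 = 46.
A has the best ratio (8/4) and is taken to its limit of 5; remaining capacity is filled optimally with the others.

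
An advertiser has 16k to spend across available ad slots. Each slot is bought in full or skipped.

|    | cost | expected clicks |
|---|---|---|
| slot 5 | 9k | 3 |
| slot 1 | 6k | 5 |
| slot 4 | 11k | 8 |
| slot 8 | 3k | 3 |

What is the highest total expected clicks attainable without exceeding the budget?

This is an integer program with binary decision variables.
Allowing fractional choices, the relaxed optimum would be about 13.1, but ad slots are indivisible.
slot 1 + slot 8: cost 6 + 3 = 9 ≤ 16, expected clicks 5 + 3 = 8.
slot 4: cost 11 ≤ 16, expected clicks 8.
slot 4 + slot 8: cost 11 + 3 = 14 ≤ 16, expected clicks 8 + 3 = 11.
Best is slot 4 and slot 8 with total expected clicks 11.

11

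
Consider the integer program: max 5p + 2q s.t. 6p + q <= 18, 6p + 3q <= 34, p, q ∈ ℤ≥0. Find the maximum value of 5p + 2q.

(p,q)=(1,9): 6·1+1·9=15≤18, 6·1+3·9=33≤34, objective 23.
(p,q)=(1,8): 6·1+1·8=14≤18, 6·1+3·8=30≤34, objective 21.
(p,q)=(0,10): 6·0+1·10=10≤18, 6·0+3·10=30≤34, objective 20.
(p,q)=(1,7): 6·1+1·7=13≤18, 6·1+3·7=27≤34, objective 19.
No feasible integer point exceeds 23.

23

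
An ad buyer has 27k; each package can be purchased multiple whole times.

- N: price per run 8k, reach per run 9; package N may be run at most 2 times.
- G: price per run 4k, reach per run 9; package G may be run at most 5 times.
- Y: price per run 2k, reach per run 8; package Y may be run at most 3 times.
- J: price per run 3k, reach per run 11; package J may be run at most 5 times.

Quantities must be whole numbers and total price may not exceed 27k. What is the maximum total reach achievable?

89

Y has the best ratio (8/2); taking only Y gives at most 3×8 = 24 (stopped by the supply cap of 3).
Mixing does better — 2×G, 2×Y, and 5×J: price 27 ≤ 27, reach 2·9 + 2·8 + 5·11 = 89.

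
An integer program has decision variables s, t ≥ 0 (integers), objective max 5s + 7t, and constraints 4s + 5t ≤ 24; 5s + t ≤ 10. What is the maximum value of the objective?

(s,t)=(1,4): 4·1+5·4=24≤24, 5·1+1·4=9≤10, objective 33.
(s,t)=(0,4): 4·0+5·4=20≤24, 5·0+1·4=4≤10, objective 28.
(s,t)=(1,3): 4·1+5·3=19≤24, 5·1+1·3=8≤10, objective 26.
(s,t)=(0,3): 4·0+5·3=15≤24, 5·0+1·3=3≤10, objective 21.
No feasible integer point exceeds 33.

33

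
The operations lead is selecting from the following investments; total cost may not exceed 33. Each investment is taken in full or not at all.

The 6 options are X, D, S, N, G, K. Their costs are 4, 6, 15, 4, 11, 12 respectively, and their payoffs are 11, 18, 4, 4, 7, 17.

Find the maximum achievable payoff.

Treat it as a binary knapsack problem.
X + D + K: cost 4 + 6 + 12 = 22 ≤ 33, payoff 11 + 18 + 17 = 46.
X + D + G + K: cost 4 + 6 + 11 + 12 = 33 ≤ 33, payoff 11 + 18 + 7 + 17 = 53.
X + D + N + K: cost 4 + 6 + 4 + 12 = 26 ≤ 33, payoff 11 + 18 + 4 + 17 = 50.
Best is X, D, G, and K with total payoff 53.

53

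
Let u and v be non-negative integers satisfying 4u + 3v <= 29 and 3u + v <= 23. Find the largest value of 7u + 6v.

56

The continuous relaxation peaks at (0, 9.67) with value 58.00; rounding to a feasible lattice point costs some objective.
(u,v)=(2,7): 4·2+3·7=29≤29, 3·2+1·7=13≤23, objective 56.
(u,v)=(1,8): 4·1+3·8=28≤29, 3·1+1·8=11≤23, objective 55.
(u,v)=(0,9): 4·0+3·9=27≤29, 3·0+1·9=9≤23, objective 54.
No feasible integer point exceeds 56.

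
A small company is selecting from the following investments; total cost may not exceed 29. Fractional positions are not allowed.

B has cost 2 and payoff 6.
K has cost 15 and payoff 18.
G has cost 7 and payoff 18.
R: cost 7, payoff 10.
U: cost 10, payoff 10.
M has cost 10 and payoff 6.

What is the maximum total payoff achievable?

46

This is an integer program with binary decision variables.
Allowing fractional choices, the relaxed optimum would be about 49.6, but investments are indivisible.
K + G + R: cost 15 + 7 + 7 = 29 ≤ 29, payoff 18 + 18 + 10 = 46.
B + G + R + U: cost 2 + 7 + 7 + 10 = 26 ≤ 29, payoff 6 + 18 + 10 + 10 = 44.
B + K + G: cost 2 + 15 + 7 = 24 ≤ 29, payoff 6 + 18 + 18 = 42.
Best is K, G, and R with total payoff 46.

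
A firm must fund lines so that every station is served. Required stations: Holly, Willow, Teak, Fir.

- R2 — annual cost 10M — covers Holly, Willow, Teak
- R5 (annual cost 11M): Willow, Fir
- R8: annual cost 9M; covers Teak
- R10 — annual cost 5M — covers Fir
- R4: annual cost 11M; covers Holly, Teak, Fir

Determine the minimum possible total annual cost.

15

Choose R2 and R10: together they cover Holly, Willow, Teak, Fir — every station.
Total annual cost: 10 + 5 = 15.
No cover costs less than 15.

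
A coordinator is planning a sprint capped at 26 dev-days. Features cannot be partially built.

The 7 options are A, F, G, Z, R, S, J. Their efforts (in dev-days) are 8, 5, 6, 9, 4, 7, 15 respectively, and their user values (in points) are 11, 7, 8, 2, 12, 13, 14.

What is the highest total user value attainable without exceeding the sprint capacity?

44

This is an integer program with binary decision variables.
Take A, G, R, and S: effort 8 + 6 + 4 + 7 = 25 ≤ 26, user value 11 + 8 + 12 + 13 = 44.
No other feasible combination does better.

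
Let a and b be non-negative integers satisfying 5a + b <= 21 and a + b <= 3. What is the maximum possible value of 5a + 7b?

21

(a,b)=(0,3): 5·0+1·3=3≤21, 1·0+1·3=3≤3, objective 21.
(a,b)=(1,2): 5·1+1·2=7≤21, 1·1+1·2=3≤3, objective 19.
(a,b)=(0,2): 5·0+1·2=2≤21, 1·0+1·2=2≤3, objective 14.
No feasible integer point exceeds 21.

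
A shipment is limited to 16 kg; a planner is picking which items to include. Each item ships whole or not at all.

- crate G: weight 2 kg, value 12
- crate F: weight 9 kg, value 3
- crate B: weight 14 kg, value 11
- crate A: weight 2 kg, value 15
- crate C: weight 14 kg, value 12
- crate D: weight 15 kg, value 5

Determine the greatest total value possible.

30

Take crate G, crate F, and crate A: weight 2 + 9 + 2 = 13 ≤ 16, value 12 + 3 + 15 = 30.
No other feasible combination does better.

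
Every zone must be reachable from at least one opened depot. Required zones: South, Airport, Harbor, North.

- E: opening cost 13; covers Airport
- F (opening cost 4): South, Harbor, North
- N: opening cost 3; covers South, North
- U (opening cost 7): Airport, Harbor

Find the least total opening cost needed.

10

This is a weighted set-cover instance.
The greedy cost-per-new-zone heuristic would pick F and U for 11, but a cheaper cover exists.
Choose N and U: together they cover South, Airport, Harbor, North — every zone.
Total opening cost: 3 + 7 = 10.
No cover costs less than 10.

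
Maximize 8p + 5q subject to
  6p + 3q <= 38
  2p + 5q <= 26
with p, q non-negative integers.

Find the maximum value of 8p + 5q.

50

Relaxing integrality, the LP optimum is 54.00 at (p,q) = (4.67, 3.33), which is not an integer point.
(p,q)=(5,2): 6·5+3·2=36≤38, 2·5+5·2=20≤26, objective 50.
(p,q)=(4,3): 6·4+3·3=33≤38, 2·4+5·3=23≤26, objective 47.
(p,q)=(5,1): 6·5+3·1=33≤38, 2·5+5·1=15≤26, objective 45.
No feasible integer point exceeds 50.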